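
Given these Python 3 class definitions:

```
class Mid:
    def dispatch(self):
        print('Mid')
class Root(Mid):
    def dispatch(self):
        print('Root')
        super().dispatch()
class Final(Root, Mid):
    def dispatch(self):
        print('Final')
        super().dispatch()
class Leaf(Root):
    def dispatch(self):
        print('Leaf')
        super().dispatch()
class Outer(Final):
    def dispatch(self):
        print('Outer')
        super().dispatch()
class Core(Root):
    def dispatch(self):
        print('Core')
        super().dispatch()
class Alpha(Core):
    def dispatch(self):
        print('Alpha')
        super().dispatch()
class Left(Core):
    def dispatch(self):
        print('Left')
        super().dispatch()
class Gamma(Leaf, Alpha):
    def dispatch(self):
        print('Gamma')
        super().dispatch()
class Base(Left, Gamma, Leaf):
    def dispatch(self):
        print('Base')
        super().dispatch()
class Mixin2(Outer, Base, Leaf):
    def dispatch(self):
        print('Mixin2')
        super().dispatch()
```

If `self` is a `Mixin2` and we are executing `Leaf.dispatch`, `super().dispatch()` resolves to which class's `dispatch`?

L[Mixin2] = Mixin2 + merge(L[Outer], L[Base], L[Leaf], [Outer Base Leaf])
  take Outer:  [Outer Final Root Mid object] + [Base Left Gamma Leaf Alpha Core Root Mid object] + [Leaf Root Mid object] + [Outer Base Leaf]
  take Final:  [Final Root Mid object] + [Base Left Gamma Leaf Alpha Core Root Mid object] + [Leaf Root Mid object] + [Base Leaf]
  take Base:  [Root Mid object] + [Base Left Gamma Leaf Alpha Core Root Mid object] + [Leaf Root Mid object] + [Base Leaf]
  take Left:  [Root Mid object] + [Left Gamma Leaf Alpha Core Root Mid object] + [Leaf Root Mid object] + [Leaf]
  take Gamma:  [Root Mid object] + [Gamma Leaf Alpha Core Root Mid object] + [Leaf Root Mid object] + [Leaf]
  take Leaf:  [Root Mid object] + [Leaf Alpha Core Root Mid object] + [Leaf Root Mid object] + [Leaf]
  take Alpha:  [Root Mid object] + [Alpha Core Root Mid object] + [Root Mid object]
  take Core:  [Root Mid object] + [Core Root Mid object] + [Root Mid object]
  take Root:  [Root Mid object] + [Root Mid object] + [Root Mid object]
  take Mid:  [Mid object] + [Mid object] + [Mid object]
  take object:  [object] + [object] + [object]
MRO: Mixin2 Outer Final Base Left Gamma Leaf Alpha Core Root Mid object
super() in Leaf.dispatch on a Mixin2 instance goes to the class after Leaf in Mixin2's MRO: Alpha.

Alpha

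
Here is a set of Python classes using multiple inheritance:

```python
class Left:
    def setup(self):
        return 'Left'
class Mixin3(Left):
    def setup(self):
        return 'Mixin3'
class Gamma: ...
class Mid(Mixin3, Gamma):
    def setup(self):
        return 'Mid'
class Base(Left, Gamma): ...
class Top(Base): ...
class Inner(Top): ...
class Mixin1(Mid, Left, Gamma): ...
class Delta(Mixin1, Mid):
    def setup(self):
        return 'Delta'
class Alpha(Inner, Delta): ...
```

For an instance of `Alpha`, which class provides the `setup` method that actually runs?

L[Alpha] = Alpha + merge(L[Inner], L[Delta], [Inner Delta])
  take Inner:  [Inner Top Base Left Gamma object] + [Delta Mixin1 Mid Mixin3 Left Gamma object] + [Inner Delta]
  take Top:  [Top Base Left Gamma object] + [Delta Mixin1 Mid Mixin3 Left Gamma object] + [Delta]
  take Base:  [Base Left Gamma object] + [Delta Mixin1 Mid Mixin3 Left Gamma object] + [Delta]
  take Delta:  [Left Gamma object] + [Delta Mixin1 Mid Mixin3 Left Gamma object] + [Delta]
  take Mixin1:  [Left Gamma object] + [Mixin1 Mid Mixin3 Left Gamma object]
  take Mid:  [Left Gamma object] + [Mid Mixin3 Left Gamma object]
  take Mixin3:  [Left Gamma object] + [Mixin3 Left Gamma object]
  take Left:  [Left Gamma object] + [Left Gamma object]
  take Gamma:  [Gamma object] + [Gamma object]
  take object:  [object] + [object]
MRO: Alpha Inner Top Base Delta Mixin1 Mid Mixin3 Left Gamma object
setup is defined in: Delta, Left, Mid, Mixin3. First along the MRO is Delta.

Delta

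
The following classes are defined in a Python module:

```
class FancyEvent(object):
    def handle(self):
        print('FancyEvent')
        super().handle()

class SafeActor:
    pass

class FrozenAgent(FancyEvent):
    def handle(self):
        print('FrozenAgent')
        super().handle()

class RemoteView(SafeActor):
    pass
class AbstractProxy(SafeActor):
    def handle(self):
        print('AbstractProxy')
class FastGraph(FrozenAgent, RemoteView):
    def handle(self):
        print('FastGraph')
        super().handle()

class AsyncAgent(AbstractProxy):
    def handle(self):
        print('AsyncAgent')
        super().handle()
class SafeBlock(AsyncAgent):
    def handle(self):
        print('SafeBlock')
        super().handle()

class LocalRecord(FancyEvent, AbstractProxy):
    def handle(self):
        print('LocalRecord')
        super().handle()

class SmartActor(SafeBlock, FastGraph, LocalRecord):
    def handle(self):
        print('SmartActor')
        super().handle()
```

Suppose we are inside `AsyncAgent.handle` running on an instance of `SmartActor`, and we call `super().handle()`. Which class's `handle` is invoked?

L[SmartActor] = SmartActor + merge(L[SafeBlock], L[FastGraph], L[LocalRecord], [SafeBlock FastGraph LocalRecord])
  take SafeBlock:  [SafeBlock AsyncAgent AbstractProxy SafeActor object] + [FastGraph FrozenAgent FancyEvent RemoteView SafeActor object] + [LocalRecord FancyEvent AbstractProxy SafeActor object] + [SafeBlock FastGraph LocalRecord]
  take AsyncAgent:  [AsyncAgent AbstractProxy SafeActor object] + [FastGraph FrozenAgent FancyEvent RemoteView SafeActor object] + [LocalRecord FancyEvent AbstractProxy SafeActor object] + [FastGraph LocalRecord]
  take FastGraph:  [AbstractProxy SafeActor object] + [FastGraph FrozenAgent FancyEvent RemoteView SafeActor object] + [LocalRecord FancyEvent AbstractProxy SafeActor object] + [FastGraph LocalRecord]
  take FrozenAgent:  [AbstractProxy SafeActor object] + [FrozenAgent FancyEvent RemoteView SafeActor object] + [LocalRecord FancyEvent AbstractProxy SafeActor object] + [LocalRecord]
  take LocalRecord:  [AbstractProxy SafeActor object] + [FancyEvent RemoteView SafeActor object] + [LocalRecord FancyEvent AbstractProxy SafeActor object] + [LocalRecord]
  take FancyEvent:  [AbstractProxy SafeActor object] + [FancyEvent RemoteView SafeActor object] + [FancyEvent AbstractProxy SafeActor object]
  take AbstractProxy:  [AbstractProxy SafeActor object] + [RemoteView SafeActor object] + [AbstractProxy SafeActor object]
  take RemoteView:  [SafeActor object] + [RemoteView SafeActor object] + [SafeActor object]
  take SafeActor:  [SafeActor object] + [SafeActor object] + [SafeActor object]
  take object:  [object] + [object] + [object]
MRO: SmartActor SafeBlock AsyncAgent FastGraph FrozenAgent LocalRecord FancyEvent AbstractProxy RemoteView SafeActor object
super() in AsyncAgent.handle on a SmartActor instance goes to the class after AsyncAgent in SmartActor's MRO: FastGraph.

FastGraph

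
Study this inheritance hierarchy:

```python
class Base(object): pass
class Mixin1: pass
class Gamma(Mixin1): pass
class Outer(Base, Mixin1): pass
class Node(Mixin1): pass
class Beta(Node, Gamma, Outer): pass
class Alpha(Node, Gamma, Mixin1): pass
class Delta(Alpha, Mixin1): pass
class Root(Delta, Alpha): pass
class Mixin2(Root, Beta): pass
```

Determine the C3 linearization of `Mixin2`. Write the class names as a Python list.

[Mixin2, Root, Delta, Alpha, Beta, Node, Gamma, Outer, Base, Mixin1, object]

L[Mixin2] = Mixin2 + merge(L[Root], L[Beta], [Root Beta])
  take Root:  [Root Delta Alpha Node Gamma Mixin1 object] + [Beta Node Gamma Outer Base Mixin1 object] + [Root Beta]
  take Delta:  [Delta Alpha Node Gamma Mixin1 object] + [Beta Node Gamma Outer Base Mixin1 object] + [Beta]
  take Alpha:  [Alpha Node Gamma Mixin1 object] + [Beta Node Gamma Outer Base Mixin1 object] + [Beta]
  take Beta:  [Node Gamma Mixin1 object] + [Beta Node Gamma Outer Base Mixin1 object] + [Beta]
  take Node:  [Node Gamma Mixin1 object] + [Node Gamma Outer Base Mixin1 object]
  take Gamma:  [Gamma Mixin1 object] + [Gamma Outer Base Mixin1 object]
  take Outer:  [Mixin1 object] + [Outer Base Mixin1 object]
  take Base:  [Mixin1 object] + [Base Mixin1 object]
  take Mixin1:  [Mixin1 object] + [Mixin1 object]
  take object:  [object] + [object]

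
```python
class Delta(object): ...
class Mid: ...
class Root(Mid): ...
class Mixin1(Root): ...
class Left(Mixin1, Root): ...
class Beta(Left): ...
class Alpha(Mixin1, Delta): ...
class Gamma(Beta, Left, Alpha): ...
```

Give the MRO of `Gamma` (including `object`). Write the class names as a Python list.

[Gamma, Beta, Left, Alpha, Mixin1, Root, Mid, Delta, object]

L[Gamma] = Gamma + merge(L[Beta], L[Left], L[Alpha], [Beta Left Alpha])
  take Beta:  [Beta Left Mixin1 Root Mid object] + [Left Mixin1 Root Mid object] + [Alpha Mixin1 Root Mid Delta object] + [Beta Left Alpha]
  take Left:  [Left Mixin1 Root Mid object] + [Left Mixin1 Root Mid object] + [Alpha Mixin1 Root Mid Delta object] + [Left Alpha]
  take Alpha:  [Mixin1 Root Mid object] + [Mixin1 Root Mid object] + [Alpha Mixin1 Root Mid Delta object] + [Alpha]
  take Mixin1:  [Mixin1 Root Mid object] + [Mixin1 Root Mid object] + [Mixin1 Root Mid Delta object]
  take Root:  [Root Mid object] + [Root Mid object] + [Root Mid Delta object]
  take Mid:  [Mid object] + [Mid object] + [Mid Delta object]
  take Delta:  [object] + [object] + [Delta object]
  take object:  [object] + [object] + [object]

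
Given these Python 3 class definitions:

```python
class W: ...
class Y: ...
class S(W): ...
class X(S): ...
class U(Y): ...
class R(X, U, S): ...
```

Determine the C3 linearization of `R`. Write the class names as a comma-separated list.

L[R] = R + merge(L[X], L[U], L[S], [X U S])
  take X:  [X S W object] + [U Y object] + [S W object] + [X U S]
  take U:  [S W object] + [U Y object] + [S W object] + [U S]
  take S:  [S W object] + [Y object] + [S W object] + [S]
  take W:  [W object] + [Y object] + [W object]
  take Y:  [object] + [Y object] + [object]
  take object:  [object] + [object] + [object]

R, X, U, S, W, Y, object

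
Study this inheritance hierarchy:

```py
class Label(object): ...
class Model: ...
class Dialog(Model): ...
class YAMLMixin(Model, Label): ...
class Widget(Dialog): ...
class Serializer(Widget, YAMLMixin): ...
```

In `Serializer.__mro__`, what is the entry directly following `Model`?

L[Serializer] = Serializer + merge(L[Widget], L[YAMLMixin], [Widget YAMLMixin])
  take Widget:  [Widget Dialog Model object] + [YAMLMixin Model Label object] + [Widget YAMLMixin]
  take Dialog:  [Dialog Model object] + [YAMLMixin Model Label object] + [YAMLMixin]
  take YAMLMixin:  [Model object] + [YAMLMixin Model Label object] + [YAMLMixin]
  take Model:  [Model object] + [Model Label object]
  take Label:  [object] + [Label object]
  take object:  [object] + [object]
MRO: Serializer Widget Dialog YAMLMixin Model Label object
Model is at position 4; next is Label.

Label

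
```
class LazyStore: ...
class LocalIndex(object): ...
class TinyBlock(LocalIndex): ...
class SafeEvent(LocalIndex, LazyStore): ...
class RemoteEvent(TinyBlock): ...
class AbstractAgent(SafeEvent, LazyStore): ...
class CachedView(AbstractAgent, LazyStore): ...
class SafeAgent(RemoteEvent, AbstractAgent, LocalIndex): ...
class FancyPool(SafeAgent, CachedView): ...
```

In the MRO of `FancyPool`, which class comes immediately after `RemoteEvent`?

L[FancyPool] = FancyPool + merge(L[SafeAgent], L[CachedView], [SafeAgent CachedView])
  take SafeAgent:  [SafeAgent RemoteEvent TinyBlock AbstractAgent SafeEvent LocalIndex LazyStore object] + [CachedView AbstractAgent SafeEvent LocalIndex LazyStore object] + [SafeAgent CachedView]
  take RemoteEvent:  [RemoteEvent TinyBlock AbstractAgent SafeEvent LocalIndex LazyStore object] + [CachedView AbstractAgent SafeEvent LocalIndex LazyStore object] + [CachedView]
  take TinyBlock:  [TinyBlock AbstractAgent SafeEvent LocalIndex LazyStore object] + [CachedView AbstractAgent SafeEvent LocalIndex LazyStore object] + [CachedView]
  take CachedView:  [AbstractAgent SafeEvent LocalIndex LazyStore object] + [CachedView AbstractAgent SafeEvent LocalIndex LazyStore object] + [CachedView]
  take AbstractAgent:  [AbstractAgent SafeEvent LocalIndex LazyStore object] + [AbstractAgent SafeEvent LocalIndex LazyStore object]
  take SafeEvent:  [SafeEvent LocalIndex LazyStore object] + [SafeEvent LocalIndex LazyStore object]
  take LocalIndex:  [LocalIndex LazyStore object] + [LocalIndex LazyStore object]
  take LazyStore:  [LazyStore object] + [LazyStore object]
  take object:  [object] + [object]
MRO: FancyPool SafeAgent RemoteEvent TinyBlock CachedView AbstractAgent SafeEvent LocalIndex LazyStore object
RemoteEvent is at position 2; next is TinyBlock.

TinyBlock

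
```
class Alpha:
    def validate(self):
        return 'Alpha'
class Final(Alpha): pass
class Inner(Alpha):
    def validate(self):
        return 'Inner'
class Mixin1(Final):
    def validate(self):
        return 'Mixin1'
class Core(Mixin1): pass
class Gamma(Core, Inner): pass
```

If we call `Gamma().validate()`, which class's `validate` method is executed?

L[Gamma] = Gamma + merge(L[Core], L[Inner], [Core Inner])
  take Core:  [Core Mixin1 Final Alpha object] + [Inner Alpha object] + [Core Inner]
  take Mixin1:  [Mixin1 Final Alpha object] + [Inner Alpha object] + [Inner]
  take Final:  [Final Alpha object] + [Inner Alpha object] + [Inner]
  take Inner:  [Alpha object] + [Inner Alpha object] + [Inner]
  take Alpha:  [Alpha object] + [Alpha object]
  take object:  [object] + [object]
MRO: Gamma Core Mixin1 Final Inner Alpha object
validate is defined in: Alpha, Inner, Mixin1. First along the MRO is Mixin1.

Mixin1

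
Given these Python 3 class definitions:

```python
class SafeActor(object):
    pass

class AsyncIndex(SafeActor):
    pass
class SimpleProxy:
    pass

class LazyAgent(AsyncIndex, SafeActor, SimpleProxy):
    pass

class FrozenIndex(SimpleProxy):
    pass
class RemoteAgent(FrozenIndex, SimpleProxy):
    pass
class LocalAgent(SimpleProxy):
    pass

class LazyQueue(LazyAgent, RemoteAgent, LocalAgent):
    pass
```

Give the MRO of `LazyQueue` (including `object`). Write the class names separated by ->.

LazyQueue -> LazyAgent -> AsyncIndex -> SafeActor -> RemoteAgent -> FrozenIndex -> LocalAgent -> SimpleProxy -> object

L[LazyQueue] = LazyQueue + merge(L[LazyAgent], L[RemoteAgent], L[LocalAgent], [LazyAgent RemoteAgent LocalAgent])
  take LazyAgent:  [LazyAgent AsyncIndex SafeActor SimpleProxy object] + [RemoteAgent FrozenIndex SimpleProxy object] + [LocalAgent SimpleProxy object] + [LazyAgent RemoteAgent LocalAgent]
  take AsyncIndex:  [AsyncIndex SafeActor SimpleProxy object] + [RemoteAgent FrozenIndex SimpleProxy object] + [LocalAgent SimpleProxy object] + [RemoteAgent LocalAgent]
  take SafeActor:  [SafeActor SimpleProxy object] + [RemoteAgent FrozenIndex SimpleProxy object] + [LocalAgent SimpleProxy object] + [RemoteAgent LocalAgent]
  take RemoteAgent:  [SimpleProxy object] + [RemoteAgent FrozenIndex SimpleProxy object] + [LocalAgent SimpleProxy object] + [RemoteAgent LocalAgent]
  take FrozenIndex:  [SimpleProxy object] + [FrozenIndex SimpleProxy object] + [LocalAgent SimpleProxy object] + [LocalAgent]
  take LocalAgent:  [SimpleProxy object] + [SimpleProxy object] + [LocalAgent SimpleProxy object] + [LocalAgent]
  take SimpleProxy:  [SimpleProxy object] + [SimpleProxy object] + [SimpleProxy object]
  take object:  [object] + [object] + [object]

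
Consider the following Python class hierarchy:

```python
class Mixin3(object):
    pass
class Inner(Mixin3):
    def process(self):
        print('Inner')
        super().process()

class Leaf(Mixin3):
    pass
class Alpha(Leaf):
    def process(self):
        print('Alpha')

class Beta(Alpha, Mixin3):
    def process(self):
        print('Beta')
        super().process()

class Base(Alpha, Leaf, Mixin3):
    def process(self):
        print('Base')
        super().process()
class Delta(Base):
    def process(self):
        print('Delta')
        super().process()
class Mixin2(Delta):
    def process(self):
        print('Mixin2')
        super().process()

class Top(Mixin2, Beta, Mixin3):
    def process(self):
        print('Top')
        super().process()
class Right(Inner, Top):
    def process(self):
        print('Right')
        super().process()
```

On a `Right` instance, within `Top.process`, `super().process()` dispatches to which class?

Mixin2

L[Right] = Right + merge(L[Inner], L[Top], [Inner Top])
  take Inner:  [Inner Mixin3 object] + [Top Mixin2 Delta Base Beta Alpha Leaf Mixin3 object] + [Inner Top]
  take Top:  [Mixin3 object] + [Top Mixin2 Delta Base Beta Alpha Leaf Mixin3 object] + [Top]
  take Mixin2:  [Mixin3 object] + [Mixin2 Delta Base Beta Alpha Leaf Mixin3 object]
  take Delta:  [Mixin3 object] + [Delta Base Beta Alpha Leaf Mixin3 object]
  take Base:  [Mixin3 object] + [Base Beta Alpha Leaf Mixin3 object]
  take Beta:  [Mixin3 object] + [Beta Alpha Leaf Mixin3 object]
  take Alpha:  [Mixin3 object] + [Alpha Leaf Mixin3 object]
  take Leaf:  [Mixin3 object] + [Leaf Mixin3 object]
  take Mixin3:  [Mixin3 object] + [Mixin3 object]
  take object:  [object] + [object]
MRO: Right Inner Top Mixin2 Delta Base Beta Alpha Leaf Mixin3 object
super() in Top.process on a Right instance goes to the class after Top in Right's MRO: Mixin2.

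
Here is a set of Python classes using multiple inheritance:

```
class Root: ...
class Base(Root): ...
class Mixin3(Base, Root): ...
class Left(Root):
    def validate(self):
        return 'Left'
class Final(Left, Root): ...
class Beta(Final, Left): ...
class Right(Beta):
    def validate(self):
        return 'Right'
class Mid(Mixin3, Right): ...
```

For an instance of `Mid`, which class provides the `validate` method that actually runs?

L[Mid] = Mid + merge(L[Mixin3], L[Right], [Mixin3 Right])
  take Mixin3:  [Mixin3 Base Root object] + [Right Beta Final Left Root object] + [Mixin3 Right]
  take Base:  [Base Root object] + [Right Beta Final Left Root object] + [Right]
  take Right:  [Root object] + [Right Beta Final Left Root object] + [Right]
  take Beta:  [Root object] + [Beta Final Left Root object]
  take Final:  [Root object] + [Final Left Root object]
  take Left:  [Root object] + [Left Root object]
  take Root:  [Root object] + [Root object]
  take object:  [object] + [object]
MRO: Mid Mixin3 Base Right Beta Final Left Root object
validate is defined in: Left, Right. First along the MRO is Right.

Right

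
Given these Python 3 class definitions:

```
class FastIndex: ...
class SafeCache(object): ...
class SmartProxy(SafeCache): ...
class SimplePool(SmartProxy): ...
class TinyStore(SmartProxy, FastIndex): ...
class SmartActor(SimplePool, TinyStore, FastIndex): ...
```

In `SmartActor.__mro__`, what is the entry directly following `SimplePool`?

TinyStore

L[SmartActor] = SmartActor + merge(L[SimplePool], L[TinyStore], L[FastIndex], [SimplePool TinyStore FastIndex])
  take SimplePool:  [SimplePool SmartProxy SafeCache object] + [TinyStore SmartProxy SafeCache FastIndex object] + [FastIndex object] + [SimplePool TinyStore FastIndex]
  take TinyStore:  [SmartProxy SafeCache object] + [TinyStore SmartProxy SafeCache FastIndex object] + [FastIndex object] + [TinyStore FastIndex]
  take SmartProxy:  [SmartProxy SafeCache object] + [SmartProxy SafeCache FastIndex object] + [FastIndex object] + [FastIndex]
  take SafeCache:  [SafeCache object] + [SafeCache FastIndex object] + [FastIndex object] + [FastIndex]
  take FastIndex:  [object] + [FastIndex object] + [FastIndex object] + [FastIndex]
  take object:  [object] + [object] + [object]
MRO: SmartActor SimplePool TinyStore SmartProxy SafeCache FastIndex object
SimplePool is at position 1; next is TinyStore.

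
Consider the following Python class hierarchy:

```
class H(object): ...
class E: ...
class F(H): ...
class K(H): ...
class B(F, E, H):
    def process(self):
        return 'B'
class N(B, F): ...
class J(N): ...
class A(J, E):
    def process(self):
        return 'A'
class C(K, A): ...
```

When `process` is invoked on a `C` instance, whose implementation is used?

A

L[C] = C + merge(L[K], L[A], [K A])
  take K:  [K H object] + [A J N B F E H object] + [K A]
  take A:  [H object] + [A J N B F E H object] + [A]
  take J:  [H object] + [J N B F E H object]
  take N:  [H object] + [N B F E H object]
  take B:  [H object] + [B F E H object]
  take F:  [H object] + [F E H object]
  take E:  [H object] + [E H object]
  take H:  [H object] + [H object]
  take object:  [object] + [object]
MRO: C K A J N B F E H object
process is defined in: A, B. First along the MRO is A.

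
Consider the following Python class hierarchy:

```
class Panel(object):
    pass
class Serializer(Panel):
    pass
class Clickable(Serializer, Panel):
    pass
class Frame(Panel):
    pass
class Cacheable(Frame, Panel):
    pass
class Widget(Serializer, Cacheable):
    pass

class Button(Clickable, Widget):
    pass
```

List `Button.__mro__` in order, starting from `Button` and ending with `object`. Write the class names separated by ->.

L[Button] = Button + merge(L[Clickable], L[Widget], [Clickable Widget])
  take Clickable:  [Clickable Serializer Panel object] + [Widget Serializer Cacheable Frame Panel object] + [Clickable Widget]
  take Widget:  [Serializer Panel object] + [Widget Serializer Cacheable Frame Panel object] + [Widget]
  take Serializer:  [Serializer Panel object] + [Serializer Cacheable Frame Panel object]
  take Cacheable:  [Panel object] + [Cacheable Frame Panel object]
  take Frame:  [Panel object] + [Frame Panel object]
  take Panel:  [Panel object] + [Panel object]
  take object:  [object] + [object]

Button -> Clickable -> Widget -> Serializer -> Cacheable -> Frame -> Panel -> object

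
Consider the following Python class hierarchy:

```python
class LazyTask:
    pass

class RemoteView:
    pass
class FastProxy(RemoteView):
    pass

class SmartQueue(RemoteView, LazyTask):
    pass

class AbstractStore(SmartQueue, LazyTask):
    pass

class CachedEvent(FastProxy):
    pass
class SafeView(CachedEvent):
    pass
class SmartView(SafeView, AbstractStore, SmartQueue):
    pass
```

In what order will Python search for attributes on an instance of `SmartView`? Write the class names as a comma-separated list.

SmartView, SafeView, CachedEvent, FastProxy, AbstractStore, SmartQueue, RemoteView, LazyTask, object

L[SmartView] = SmartView + merge(L[SafeView], L[AbstractStore], L[SmartQueue], [SafeView AbstractStore SmartQueue])
  take SafeView:  [SafeView CachedEvent FastProxy RemoteView object] + [AbstractStore SmartQueue RemoteView LazyTask object] + [SmartQueue RemoteView LazyTask object] + [SafeView AbstractStore SmartQueue]
  take CachedEvent:  [CachedEvent FastProxy RemoteView object] + [AbstractStore SmartQueue RemoteView LazyTask object] + [SmartQueue RemoteView LazyTask object] + [AbstractStore SmartQueue]
  take FastProxy:  [FastProxy RemoteView object] + [AbstractStore SmartQueue RemoteView LazyTask object] + [SmartQueue RemoteView LazyTask object] + [AbstractStore SmartQueue]
  take AbstractStore:  [RemoteView object] + [AbstractStore SmartQueue RemoteView LazyTask object] + [SmartQueue RemoteView LazyTask object] + [AbstractStore SmartQueue]
  take SmartQueue:  [RemoteView object] + [SmartQueue RemoteView LazyTask object] + [SmartQueue RemoteView LazyTask object] + [SmartQueue]
  take RemoteView:  [RemoteView object] + [RemoteView LazyTask object] + [RemoteView LazyTask object]
  take LazyTask:  [object] + [LazyTask object] + [LazyTask object]
  take object:  [object] + [object] + [object]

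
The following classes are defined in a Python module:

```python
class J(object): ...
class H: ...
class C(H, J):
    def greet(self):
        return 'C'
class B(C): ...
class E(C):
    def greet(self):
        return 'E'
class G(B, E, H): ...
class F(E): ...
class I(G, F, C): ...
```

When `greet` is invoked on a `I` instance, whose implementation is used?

E

L[I] = I + merge(L[G], L[F], L[C], [G F C])
  take G:  [G B E C H J object] + [F E C H J object] + [C H J object] + [G F C]
  take B:  [B E C H J object] + [F E C H J object] + [C H J object] + [F C]
  take F:  [E C H J object] + [F E C H J object] + [C H J object] + [F C]
  take E:  [E C H J object] + [E C H J object] + [C H J object] + [C]
  take C:  [C H J object] + [C H J object] + [C H J object] + [C]
  take H:  [H J object] + [H J object] + [H J object]
  take J:  [J object] + [J object] + [J object]
  take object:  [object] + [object] + [object]
MRO: I G B F E C H J object
greet is defined in: C, E. First along the MRO is E.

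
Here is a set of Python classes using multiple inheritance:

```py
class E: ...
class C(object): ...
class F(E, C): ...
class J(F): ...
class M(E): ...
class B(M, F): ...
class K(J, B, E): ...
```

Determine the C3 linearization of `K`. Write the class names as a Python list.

[K, J, B, M, F, E, C, object]

L[K] = K + merge(L[J], L[B], L[E], [J B E])
  take J:  [J F E C object] + [B M F E C object] + [E object] + [J B E]
  take B:  [F E C object] + [B M F E C object] + [E object] + [B E]
  take M:  [F E C object] + [M F E C object] + [E object] + [E]
  take F:  [F E C object] + [F E C object] + [E object] + [E]
  take E:  [E C object] + [E C object] + [E object] + [E]
  take C:  [C object] + [C object] + [object]
  take object:  [object] + [object] + [object]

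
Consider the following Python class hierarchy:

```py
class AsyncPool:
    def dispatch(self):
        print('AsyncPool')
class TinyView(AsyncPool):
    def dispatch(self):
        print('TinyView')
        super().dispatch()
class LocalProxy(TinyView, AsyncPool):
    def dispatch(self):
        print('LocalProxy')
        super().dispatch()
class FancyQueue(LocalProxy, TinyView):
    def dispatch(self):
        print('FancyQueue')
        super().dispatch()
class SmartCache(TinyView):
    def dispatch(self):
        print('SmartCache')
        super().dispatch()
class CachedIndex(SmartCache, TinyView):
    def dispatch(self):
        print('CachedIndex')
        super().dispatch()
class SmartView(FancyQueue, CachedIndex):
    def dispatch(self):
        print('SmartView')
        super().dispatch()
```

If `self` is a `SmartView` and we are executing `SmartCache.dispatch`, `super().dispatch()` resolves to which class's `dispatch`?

TinyView

L[SmartView] = SmartView + merge(L[FancyQueue], L[CachedIndex], [FancyQueue CachedIndex])
  take FancyQueue:  [FancyQueue LocalProxy TinyView AsyncPool object] + [CachedIndex SmartCache TinyView AsyncPool object] + [FancyQueue CachedIndex]
  take LocalProxy:  [LocalProxy TinyView AsyncPool object] + [CachedIndex SmartCache TinyView AsyncPool object] + [CachedIndex]
  take CachedIndex:  [TinyView AsyncPool object] + [CachedIndex SmartCache TinyView AsyncPool object] + [CachedIndex]
  take SmartCache:  [TinyView AsyncPool object] + [SmartCache TinyView AsyncPool object]
  take TinyView:  [TinyView AsyncPool object] + [TinyView AsyncPool object]
  take AsyncPool:  [AsyncPool object] + [AsyncPool object]
  take object:  [object] + [object]
MRO: SmartView FancyQueue LocalProxy CachedIndex SmartCache TinyView AsyncPool object
super() in SmartCache.dispatch on a SmartView instance goes to the class after SmartCache in SmartView's MRO: TinyView.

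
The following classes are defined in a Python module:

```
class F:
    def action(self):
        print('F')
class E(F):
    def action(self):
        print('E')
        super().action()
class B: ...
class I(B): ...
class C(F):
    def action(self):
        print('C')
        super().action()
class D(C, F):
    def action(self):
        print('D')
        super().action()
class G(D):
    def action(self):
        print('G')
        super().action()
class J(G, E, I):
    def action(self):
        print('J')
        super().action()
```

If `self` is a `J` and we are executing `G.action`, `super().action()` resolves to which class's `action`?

L[J] = J + merge(L[G], L[E], L[I], [G E I])
  take G:  [G D C F object] + [E F object] + [I B object] + [G E I]
  take D:  [D C F object] + [E F object] + [I B object] + [E I]
  take C:  [C F object] + [E F object] + [I B object] + [E I]
  take E:  [F object] + [E F object] + [I B object] + [E I]
  take F:  [F object] + [F object] + [I B object] + [I]
  take I:  [object] + [object] + [I B object] + [I]
  take B:  [object] + [object] + [B object]
  take object:  [object] + [object] + [object]
MRO: J G D C E F I B object
super() in G.action on a J instance goes to the class after G in J's MRO: D.

D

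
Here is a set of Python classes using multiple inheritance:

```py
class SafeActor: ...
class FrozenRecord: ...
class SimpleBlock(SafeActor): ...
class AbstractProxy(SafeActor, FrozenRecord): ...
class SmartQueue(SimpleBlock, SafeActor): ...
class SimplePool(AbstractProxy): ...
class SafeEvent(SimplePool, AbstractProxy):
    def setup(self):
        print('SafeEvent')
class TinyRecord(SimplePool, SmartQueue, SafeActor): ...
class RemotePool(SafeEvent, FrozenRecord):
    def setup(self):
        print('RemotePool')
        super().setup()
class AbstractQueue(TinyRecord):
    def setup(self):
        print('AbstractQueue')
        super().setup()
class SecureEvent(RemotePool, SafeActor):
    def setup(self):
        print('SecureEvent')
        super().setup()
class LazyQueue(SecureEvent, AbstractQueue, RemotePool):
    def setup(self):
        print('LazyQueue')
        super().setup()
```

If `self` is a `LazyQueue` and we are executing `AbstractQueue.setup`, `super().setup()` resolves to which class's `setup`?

RemotePool

L[LazyQueue] = LazyQueue + merge(L[SecureEvent], L[AbstractQueue], L[RemotePool], [SecureEvent AbstractQueue RemotePool])
  take SecureEvent:  [SecureEvent RemotePool SafeEvent SimplePool AbstractProxy SafeActor FrozenRecord object] + [AbstractQueue TinyRecord SimplePool AbstractProxy SmartQueue SimpleBlock SafeActor FrozenRecord object] + [RemotePool SafeEvent SimplePool AbstractProxy SafeActor FrozenRecord object] + [SecureEvent AbstractQueue RemotePool]
  take AbstractQueue:  [RemotePool SafeEvent SimplePool AbstractProxy SafeActor FrozenRecord object] + [AbstractQueue TinyRecord SimplePool AbstractProxy SmartQueue SimpleBlock SafeActor FrozenRecord object] + [RemotePool SafeEvent SimplePool AbstractProxy SafeActor FrozenRecord object] + [AbstractQueue RemotePool]
  take RemotePool:  [RemotePool SafeEvent SimplePool AbstractProxy SafeActor FrozenRecord object] + [TinyRecord SimplePool AbstractProxy SmartQueue SimpleBlock SafeActor FrozenRecord object] + [RemotePool SafeEvent SimplePool AbstractProxy SafeActor FrozenRecord object] + [RemotePool]
  take SafeEvent:  [SafeEvent SimplePool AbstractProxy SafeActor FrozenRecord object] + [TinyRecord SimplePool AbstractProxy SmartQueue SimpleBlock SafeActor FrozenRecord object] + [SafeEvent SimplePool AbstractProxy SafeActor FrozenRecord object]
  take TinyRecord:  [SimplePool AbstractProxy SafeActor FrozenRecord object] + [TinyRecord SimplePool AbstractProxy SmartQueue SimpleBlock SafeActor FrozenRecord object] + [SimplePool AbstractProxy SafeActor FrozenRecord object]
  take SimplePool:  [SimplePool AbstractProxy SafeActor FrozenRecord object] + [SimplePool AbstractProxy SmartQueue SimpleBlock SafeActor FrozenRecord object] + [SimplePool AbstractProxy SafeActor FrozenRecord object]
  take AbstractProxy:  [AbstractProxy SafeActor FrozenRecord object] + [AbstractProxy SmartQueue SimpleBlock SafeActor FrozenRecord object] + [AbstractProxy SafeActor FrozenRecord object]
  take SmartQueue:  [SafeActor FrozenRecord object] + [SmartQueue SimpleBlock SafeActor FrozenRecord object] + [SafeActor FrozenRecord object]
  take SimpleBlock:  [SafeActor FrozenRecord object] + [SimpleBlock SafeActor FrozenRecord object] + [SafeActor FrozenRecord object]
  take SafeActor:  [SafeActor FrozenRecord object] + [SafeActor FrozenRecord object] + [SafeActor FrozenRecord object]
  take FrozenRecord:  [FrozenRecord object] + [FrozenRecord object] + [FrozenRecord object]
  take object:  [object] + [object] + [object]
MRO: LazyQueue SecureEvent AbstractQueue RemotePool SafeEvent TinyRecord SimplePool AbstractProxy SmartQueue SimpleBlock SafeActor FrozenRecord object
super() in AbstractQueue.setup on a LazyQueue instance goes to the class after AbstractQueue in LazyQueue's MRO: RemotePool.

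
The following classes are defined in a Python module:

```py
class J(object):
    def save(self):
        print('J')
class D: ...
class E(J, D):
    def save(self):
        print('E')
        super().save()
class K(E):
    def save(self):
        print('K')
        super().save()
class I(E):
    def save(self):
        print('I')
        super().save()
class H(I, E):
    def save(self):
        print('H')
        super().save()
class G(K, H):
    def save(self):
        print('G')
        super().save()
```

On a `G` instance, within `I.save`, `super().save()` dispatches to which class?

E

L[G] = G + merge(L[K], L[H], [K H])
  take K:  [K E J D object] + [H I E J D object] + [K H]
  take H:  [E J D object] + [H I E J D object] + [H]
  take I:  [E J D object] + [I E J D object]
  take E:  [E J D object] + [E J D object]
  take J:  [J D object] + [J D object]
  take D:  [D object] + [D object]
  take object:  [object] + [object]
MRO: G K H I E J D object
super() in I.save on a G instance goes to the class after I in G's MRO: E.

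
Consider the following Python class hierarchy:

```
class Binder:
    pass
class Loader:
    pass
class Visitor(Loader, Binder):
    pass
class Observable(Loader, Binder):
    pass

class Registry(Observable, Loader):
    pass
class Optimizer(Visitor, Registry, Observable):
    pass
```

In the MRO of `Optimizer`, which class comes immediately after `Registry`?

Observable

L[Optimizer] = Optimizer + merge(L[Visitor], L[Registry], L[Observable], [Visitor Registry Observable])
  take Visitor:  [Visitor Loader Binder object] + [Registry Observable Loader Binder object] + [Observable Loader Binder object] + [Visitor Registry Observable]
  take Registry:  [Loader Binder object] + [Registry Observable Loader Binder object] + [Observable Loader Binder object] + [Registry Observable]
  take Observable:  [Loader Binder object] + [Observable Loader Binder object] + [Observable Loader Binder object] + [Observable]
  take Loader:  [Loader Binder object] + [Loader Binder object] + [Loader Binder object]
  take Binder:  [Binder object] + [Binder object] + [Binder object]
  take object:  [object] + [object] + [object]
MRO: Optimizer Visitor Registry Observable Loader Binder object
Registry is at position 2; next is Observable.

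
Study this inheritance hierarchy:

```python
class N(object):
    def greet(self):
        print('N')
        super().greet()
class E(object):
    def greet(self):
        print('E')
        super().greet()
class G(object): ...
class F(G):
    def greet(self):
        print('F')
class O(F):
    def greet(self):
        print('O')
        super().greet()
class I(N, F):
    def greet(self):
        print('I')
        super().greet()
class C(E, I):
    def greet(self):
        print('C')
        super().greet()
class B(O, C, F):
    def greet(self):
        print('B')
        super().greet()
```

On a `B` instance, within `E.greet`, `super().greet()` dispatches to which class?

I

L[B] = B + merge(L[O], L[C], L[F], [O C F])
  take O:  [O F G object] + [C E I N F G object] + [F G object] + [O C F]
  take C:  [F G object] + [C E I N F G object] + [F G object] + [C F]
  take E:  [F G object] + [E I N F G object] + [F G object] + [F]
  take I:  [F G object] + [I N F G object] + [F G object] + [F]
  take N:  [F G object] + [N F G object] + [F G object] + [F]
  take F:  [F G object] + [F G object] + [F G object] + [F]
  take G:  [G object] + [G object] + [G object]
  take object:  [object] + [object] + [object]
MRO: B O C E I N F G object
super() in E.greet on a B instance goes to the class after E in B's MRO: I.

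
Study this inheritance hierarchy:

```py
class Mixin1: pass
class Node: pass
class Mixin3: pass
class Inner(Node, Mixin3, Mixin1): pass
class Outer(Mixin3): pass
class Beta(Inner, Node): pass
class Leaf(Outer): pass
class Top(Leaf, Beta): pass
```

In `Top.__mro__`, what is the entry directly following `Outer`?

Beta

L[Top] = Top + merge(L[Leaf], L[Beta], [Leaf Beta])
  take Leaf:  [Leaf Outer Mixin3 object] + [Beta Inner Node Mixin3 Mixin1 object] + [Leaf Beta]
  take Outer:  [Outer Mixin3 object] + [Beta Inner Node Mixin3 Mixin1 object] + [Beta]
  take Beta:  [Mixin3 object] + [Beta Inner Node Mixin3 Mixin1 object] + [Beta]
  take Inner:  [Mixin3 object] + [Inner Node Mixin3 Mixin1 object]
  take Node:  [Mixin3 object] + [Node Mixin3 Mixin1 object]
  take Mixin3:  [Mixin3 object] + [Mixin3 Mixin1 object]
  take Mixin1:  [object] + [Mixin1 object]
  take object:  [object] + [object]
MRO: Top Leaf Outer Beta Inner Node Mixin3 Mixin1 object
Outer is at position 2; next is Beta.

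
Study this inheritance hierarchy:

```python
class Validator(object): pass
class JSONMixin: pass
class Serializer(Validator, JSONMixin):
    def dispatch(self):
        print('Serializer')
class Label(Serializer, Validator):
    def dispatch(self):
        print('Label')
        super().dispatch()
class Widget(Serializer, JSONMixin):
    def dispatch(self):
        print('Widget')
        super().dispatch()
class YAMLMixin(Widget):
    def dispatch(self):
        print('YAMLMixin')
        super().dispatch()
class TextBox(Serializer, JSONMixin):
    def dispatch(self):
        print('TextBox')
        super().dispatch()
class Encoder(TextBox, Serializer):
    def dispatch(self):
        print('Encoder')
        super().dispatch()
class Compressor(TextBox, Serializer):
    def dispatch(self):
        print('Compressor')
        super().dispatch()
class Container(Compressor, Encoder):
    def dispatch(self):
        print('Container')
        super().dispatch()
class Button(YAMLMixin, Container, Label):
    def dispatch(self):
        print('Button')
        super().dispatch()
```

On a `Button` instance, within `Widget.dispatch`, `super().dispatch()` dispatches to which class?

Container

L[Button] = Button + merge(L[YAMLMixin], L[Container], L[Label], [YAMLMixin Container Label])
  take YAMLMixin:  [YAMLMixin Widget Serializer Validator JSONMixin object] + [Container Compressor Encoder TextBox Serializer Validator JSONMixin object] + [Label Serializer Validator JSONMixin object] + [YAMLMixin Container Label]
  take Widget:  [Widget Serializer Validator JSONMixin object] + [Container Compressor Encoder TextBox Serializer Validator JSONMixin object] + [Label Serializer Validator JSONMixin object] + [Container Label]
  take Container:  [Serializer Validator JSONMixin object] + [Container Compressor Encoder TextBox Serializer Validator JSONMixin object] + [Label Serializer Validator JSONMixin object] + [Container Label]
  take Compressor:  [Serializer Validator JSONMixin object] + [Compressor Encoder TextBox Serializer Validator JSONMixin object] + [Label Serializer Validator JSONMixin object] + [Label]
  take Encoder:  [Serializer Validator JSONMixin object] + [Encoder TextBox Serializer Validator JSONMixin object] + [Label Serializer Validator JSONMixin object] + [Label]
  take TextBox:  [Serializer Validator JSONMixin object] + [TextBox Serializer Validator JSONMixin object] + [Label Serializer Validator JSONMixin object] + [Label]
  take Label:  [Serializer Validator JSONMixin object] + [Serializer Validator JSONMixin object] + [Label Serializer Validator JSONMixin object] + [Label]
  take Serializer:  [Serializer Validator JSONMixin object] + [Serializer Validator JSONMixin object] + [Serializer Validator JSONMixin object]
  take Validator:  [Validator JSONMixin object] + [Validator JSONMixin object] + [Validator JSONMixin object]
  take JSONMixin:  [JSONMixin object] + [JSONMixin object] + [JSONMixin object]
  take object:  [object] + [object] + [object]
MRO: Button YAMLMixin Widget Container Compressor Encoder TextBox Label Serializer Validator JSONMixin object
super() in Widget.dispatch on a Button instance goes to the class after Widget in Button's MRO: Container.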